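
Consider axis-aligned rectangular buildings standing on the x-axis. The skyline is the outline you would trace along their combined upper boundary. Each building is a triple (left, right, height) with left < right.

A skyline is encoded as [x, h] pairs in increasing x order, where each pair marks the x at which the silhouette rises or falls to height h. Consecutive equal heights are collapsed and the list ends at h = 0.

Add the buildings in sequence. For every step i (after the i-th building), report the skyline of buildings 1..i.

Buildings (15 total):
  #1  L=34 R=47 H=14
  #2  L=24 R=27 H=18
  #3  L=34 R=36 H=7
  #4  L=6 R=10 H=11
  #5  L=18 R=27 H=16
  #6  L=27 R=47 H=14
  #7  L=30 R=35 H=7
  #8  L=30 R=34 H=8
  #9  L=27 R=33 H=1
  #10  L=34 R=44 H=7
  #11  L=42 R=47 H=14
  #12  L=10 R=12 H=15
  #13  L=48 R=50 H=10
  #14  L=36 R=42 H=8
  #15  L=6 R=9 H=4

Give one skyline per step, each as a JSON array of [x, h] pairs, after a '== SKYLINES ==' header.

== SKYLINES ==
[[34,14],[47,0]]
[[24,18],[27,0],[34,14],[47,0]]
[[24,18],[27,0],[34,14],[47,0]]
[[6,11],[10,0],[24,18],[27,0],[34,14],[47,0]]
[[6,11],[10,0],[18,16],[24,18],[27,0],[34,14],[47,0]]
[[6,11],[10,0],[18,16],[24,18],[27,14],[47,0]]
[[6,11],[10,0],[18,16],[24,18],[27,14],[47,0]]
[[6,11],[10,0],[18,16],[24,18],[27,14],[47,0]]
[[6,11],[10,0],[18,16],[24,18],[27,14],[47,0]]
[[6,11],[10,0],[18,16],[24,18],[27,14],[47,0]]
[[6,11],[10,0],[18,16],[24,18],[27,14],[47,0]]
[[6,11],[10,15],[12,0],[18,16],[24,18],[27,14],[47,0]]
[[6,11],[10,15],[12,0],[18,16],[24,18],[27,14],[47,0],[48,10],[50,0]]
[[6,11],[10,15],[12,0],[18,16],[24,18],[27,14],[47,0],[48,10],[50,0]]
[[6,11],[10,15],[12,0],[18,16],[24,18],[27,14],[47,0],[48,10],[50,0]]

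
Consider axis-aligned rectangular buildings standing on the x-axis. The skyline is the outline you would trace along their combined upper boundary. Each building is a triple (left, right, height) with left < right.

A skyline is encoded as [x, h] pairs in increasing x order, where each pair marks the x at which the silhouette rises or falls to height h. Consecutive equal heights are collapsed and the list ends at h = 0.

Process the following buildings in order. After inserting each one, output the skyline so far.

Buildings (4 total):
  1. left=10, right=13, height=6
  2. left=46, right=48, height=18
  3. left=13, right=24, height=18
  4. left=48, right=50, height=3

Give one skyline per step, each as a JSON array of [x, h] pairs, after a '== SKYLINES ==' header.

== SKYLINES ==
[[10,6],[13,0]]
[[10,6],[13,0],[46,18],[48,0]]
[[10,6],[13,18],[24,0],[46,18],[48,0]]
[[10,6],[13,18],[24,0],[46,18],[48,3],[50,0]]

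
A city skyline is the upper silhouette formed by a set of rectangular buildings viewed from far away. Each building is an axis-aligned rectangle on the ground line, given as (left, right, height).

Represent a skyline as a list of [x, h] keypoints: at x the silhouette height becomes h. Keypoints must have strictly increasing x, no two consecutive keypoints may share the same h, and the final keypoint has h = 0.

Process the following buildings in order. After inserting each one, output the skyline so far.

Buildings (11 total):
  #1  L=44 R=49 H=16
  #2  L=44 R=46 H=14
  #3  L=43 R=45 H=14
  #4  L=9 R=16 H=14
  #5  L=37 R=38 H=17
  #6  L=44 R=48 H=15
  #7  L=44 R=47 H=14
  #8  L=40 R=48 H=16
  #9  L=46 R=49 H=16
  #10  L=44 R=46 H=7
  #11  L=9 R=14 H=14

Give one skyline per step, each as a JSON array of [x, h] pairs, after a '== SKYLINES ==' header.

== SKYLINES ==
[[44,16],[49,0]]
[[44,16],[49,0]]
[[43,14],[44,16],[49,0]]
[[9,14],[16,0],[43,14],[44,16],[49,0]]
[[9,14],[16,0],[37,17],[38,0],[43,14],[44,16],[49,0]]
[[9,14],[16,0],[37,17],[38,0],[43,14],[44,16],[49,0]]
[[9,14],[16,0],[37,17],[38,0],[43,14],[44,16],[49,0]]
[[9,14],[16,0],[37,17],[38,0],[40,16],[49,0]]
[[9,14],[16,0],[37,17],[38,0],[40,16],[49,0]]
[[9,14],[16,0],[37,17],[38,0],[40,16],[49,0]]
[[9,14],[16,0],[37,17],[38,0],[40,16],[49,0]]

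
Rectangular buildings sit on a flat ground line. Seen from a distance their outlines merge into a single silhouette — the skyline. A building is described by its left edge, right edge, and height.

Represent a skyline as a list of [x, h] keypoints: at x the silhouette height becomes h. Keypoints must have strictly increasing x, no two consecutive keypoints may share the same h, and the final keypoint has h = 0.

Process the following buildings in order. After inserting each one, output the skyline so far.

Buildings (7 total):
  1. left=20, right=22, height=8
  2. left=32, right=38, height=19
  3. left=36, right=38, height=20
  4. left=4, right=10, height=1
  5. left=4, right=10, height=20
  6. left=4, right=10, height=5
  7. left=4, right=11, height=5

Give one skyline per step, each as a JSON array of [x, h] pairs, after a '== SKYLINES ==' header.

== SKYLINES ==
[[20,8],[22,0]]
[[20,8],[22,0],[32,19],[38,0]]
[[20,8],[22,0],[32,19],[36,20],[38,0]]
[[4,1],[10,0],[20,8],[22,0],[32,19],[36,20],[38,0]]
[[4,20],[10,0],[20,8],[22,0],[32,19],[36,20],[38,0]]
[[4,20],[10,0],[20,8],[22,0],[32,19],[36,20],[38,0]]
[[4,20],[10,5],[11,0],[20,8],[22,0],[32,19],[36,20],[38,0]]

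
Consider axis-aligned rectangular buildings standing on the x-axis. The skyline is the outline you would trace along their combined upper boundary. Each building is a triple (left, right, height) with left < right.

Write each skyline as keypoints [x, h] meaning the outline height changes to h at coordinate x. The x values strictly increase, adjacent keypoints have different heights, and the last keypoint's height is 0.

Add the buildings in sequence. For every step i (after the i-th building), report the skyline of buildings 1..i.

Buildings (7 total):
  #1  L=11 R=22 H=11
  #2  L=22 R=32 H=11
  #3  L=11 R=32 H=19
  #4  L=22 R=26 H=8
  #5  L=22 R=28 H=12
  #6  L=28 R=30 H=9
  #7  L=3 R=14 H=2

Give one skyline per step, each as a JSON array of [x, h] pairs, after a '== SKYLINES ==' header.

== SKYLINES ==
[[11,11],[22,0]]
[[11,11],[32,0]]
[[11,19],[32,0]]
[[11,19],[32,0]]
[[11,19],[32,0]]
[[11,19],[32,0]]
[[3,2],[11,19],[32,0]]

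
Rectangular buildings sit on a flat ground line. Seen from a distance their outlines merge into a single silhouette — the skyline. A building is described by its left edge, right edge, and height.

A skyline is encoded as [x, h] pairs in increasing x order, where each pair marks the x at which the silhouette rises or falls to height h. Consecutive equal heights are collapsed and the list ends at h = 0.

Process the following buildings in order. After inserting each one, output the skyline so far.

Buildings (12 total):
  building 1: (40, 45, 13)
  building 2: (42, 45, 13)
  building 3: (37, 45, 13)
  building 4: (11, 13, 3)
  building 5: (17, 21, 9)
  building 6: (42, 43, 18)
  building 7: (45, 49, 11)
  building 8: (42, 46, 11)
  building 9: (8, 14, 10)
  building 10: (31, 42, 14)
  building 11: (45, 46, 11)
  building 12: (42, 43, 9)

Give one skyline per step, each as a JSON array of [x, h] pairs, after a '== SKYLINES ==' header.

== SKYLINES ==
[[40,13],[45,0]]
[[40,13],[45,0]]
[[37,13],[45,0]]
[[11,3],[13,0],[37,13],[45,0]]
[[11,3],[13,0],[17,9],[21,0],[37,13],[45,0]]
[[11,3],[13,0],[17,9],[21,0],[37,13],[42,18],[43,13],[45,0]]
[[11,3],[13,0],[17,9],[21,0],[37,13],[42,18],[43,13],[45,11],[49,0]]
[[11,3],[13,0],[17,9],[21,0],[37,13],[42,18],[43,13],[45,11],[49,0]]
[[8,10],[14,0],[17,9],[21,0],[37,13],[42,18],[43,13],[45,11],[49,0]]
[[8,10],[14,0],[17,9],[21,0],[31,14],[42,18],[43,13],[45,11],[49,0]]
[[8,10],[14,0],[17,9],[21,0],[31,14],[42,18],[43,13],[45,11],[49,0]]
[[8,10],[14,0],[17,9],[21,0],[31,14],[42,18],[43,13],[45,11],[49,0]]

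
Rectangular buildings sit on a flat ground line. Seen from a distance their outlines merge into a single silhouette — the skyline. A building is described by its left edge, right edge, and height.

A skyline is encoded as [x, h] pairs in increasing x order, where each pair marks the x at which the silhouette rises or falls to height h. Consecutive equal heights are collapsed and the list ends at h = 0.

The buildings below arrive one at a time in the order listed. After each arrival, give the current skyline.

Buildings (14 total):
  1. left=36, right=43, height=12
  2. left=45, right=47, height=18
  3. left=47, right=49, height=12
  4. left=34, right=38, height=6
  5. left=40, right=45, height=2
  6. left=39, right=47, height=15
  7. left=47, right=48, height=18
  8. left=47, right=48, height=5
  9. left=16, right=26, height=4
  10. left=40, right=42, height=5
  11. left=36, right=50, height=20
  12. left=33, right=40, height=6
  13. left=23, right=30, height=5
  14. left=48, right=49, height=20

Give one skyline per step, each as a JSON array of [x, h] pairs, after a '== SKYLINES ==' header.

== SKYLINES ==
[[36,12],[43,0]]
[[36,12],[43,0],[45,18],[47,0]]
[[36,12],[43,0],[45,18],[47,12],[49,0]]
[[34,6],[36,12],[43,0],[45,18],[47,12],[49,0]]
[[34,6],[36,12],[43,2],[45,18],[47,12],[49,0]]
[[34,6],[36,12],[39,15],[45,18],[47,12],[49,0]]
[[34,6],[36,12],[39,15],[45,18],[48,12],[49,0]]
[[34,6],[36,12],[39,15],[45,18],[48,12],[49,0]]
[[16,4],[26,0],[34,6],[36,12],[39,15],[45,18],[48,12],[49,0]]
[[16,4],[26,0],[34,6],[36,12],[39,15],[45,18],[48,12],[49,0]]
[[16,4],[26,0],[34,6],[36,20],[50,0]]
[[16,4],[26,0],[33,6],[36,20],[50,0]]
[[16,4],[23,5],[30,0],[33,6],[36,20],[50,0]]
[[16,4],[23,5],[30,0],[33,6],[36,20],[50,0]]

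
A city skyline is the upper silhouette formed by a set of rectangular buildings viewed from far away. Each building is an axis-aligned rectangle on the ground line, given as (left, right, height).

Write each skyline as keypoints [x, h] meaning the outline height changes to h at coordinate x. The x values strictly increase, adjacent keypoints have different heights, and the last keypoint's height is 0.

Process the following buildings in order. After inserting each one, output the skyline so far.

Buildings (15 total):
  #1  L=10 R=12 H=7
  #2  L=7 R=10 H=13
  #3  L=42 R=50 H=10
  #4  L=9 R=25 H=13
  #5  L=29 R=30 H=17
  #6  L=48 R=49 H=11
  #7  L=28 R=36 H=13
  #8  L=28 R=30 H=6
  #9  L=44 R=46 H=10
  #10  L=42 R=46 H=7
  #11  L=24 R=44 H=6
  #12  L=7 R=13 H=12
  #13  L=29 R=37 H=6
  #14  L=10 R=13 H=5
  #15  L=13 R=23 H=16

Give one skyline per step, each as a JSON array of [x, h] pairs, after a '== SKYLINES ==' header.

== SKYLINES ==
[[10,7],[12,0]]
[[7,13],[10,7],[12,0]]
[[7,13],[10,7],[12,0],[42,10],[50,0]]
[[7,13],[25,0],[42,10],[50,0]]
[[7,13],[25,0],[29,17],[30,0],[42,10],[50,0]]
[[7,13],[25,0],[29,17],[30,0],[42,10],[48,11],[49,10],[50,0]]
[[7,13],[25,0],[28,13],[29,17],[30,13],[36,0],[42,10],[48,11],[49,10],[50,0]]
[[7,13],[25,0],[28,13],[29,17],[30,13],[36,0],[42,10],[48,11],[49,10],[50,0]]
[[7,13],[25,0],[28,13],[29,17],[30,13],[36,0],[42,10],[48,11],[49,10],[50,0]]
[[7,13],[25,0],[28,13],[29,17],[30,13],[36,0],[42,10],[48,11],[49,10],[50,0]]
[[7,13],[25,6],[28,13],[29,17],[30,13],[36,6],[42,10],[48,11],[49,10],[50,0]]
[[7,13],[25,6],[28,13],[29,17],[30,13],[36,6],[42,10],[48,11],[49,10],[50,0]]
[[7,13],[25,6],[28,13],[29,17],[30,13],[36,6],[42,10],[48,11],[49,10],[50,0]]
[[7,13],[25,6],[28,13],[29,17],[30,13],[36,6],[42,10],[48,11],[49,10],[50,0]]
[[7,13],[13,16],[23,13],[25,6],[28,13],[29,17],[30,13],[36,6],[42,10],[48,11],[49,10],[50,0]]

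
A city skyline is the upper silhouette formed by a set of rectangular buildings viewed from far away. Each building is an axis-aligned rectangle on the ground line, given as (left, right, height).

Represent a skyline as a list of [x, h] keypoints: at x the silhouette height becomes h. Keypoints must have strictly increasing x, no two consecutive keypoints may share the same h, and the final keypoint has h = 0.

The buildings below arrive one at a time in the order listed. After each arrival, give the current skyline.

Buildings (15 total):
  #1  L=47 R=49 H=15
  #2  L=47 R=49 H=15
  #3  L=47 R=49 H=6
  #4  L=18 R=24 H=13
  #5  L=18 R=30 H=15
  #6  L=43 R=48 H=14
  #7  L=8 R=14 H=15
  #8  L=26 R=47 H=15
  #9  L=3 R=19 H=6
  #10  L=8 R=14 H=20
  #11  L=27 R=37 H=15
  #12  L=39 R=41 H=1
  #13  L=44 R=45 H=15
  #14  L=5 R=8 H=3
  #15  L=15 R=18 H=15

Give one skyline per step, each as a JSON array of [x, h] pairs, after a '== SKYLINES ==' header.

== SKYLINES ==
[[47,15],[49,0]]
[[47,15],[49,0]]
[[47,15],[49,0]]
[[18,13],[24,0],[47,15],[49,0]]
[[18,15],[30,0],[47,15],[49,0]]
[[18,15],[30,0],[43,14],[47,15],[49,0]]
[[8,15],[14,0],[18,15],[30,0],[43,14],[47,15],[49,0]]
[[8,15],[14,0],[18,15],[49,0]]
[[3,6],[8,15],[14,6],[18,15],[49,0]]
[[3,6],[8,20],[14,6],[18,15],[49,0]]
[[3,6],[8,20],[14,6],[18,15],[49,0]]
[[3,6],[8,20],[14,6],[18,15],[49,0]]
[[3,6],[8,20],[14,6],[18,15],[49,0]]
[[3,6],[8,20],[14,6],[18,15],[49,0]]
[[3,6],[8,20],[14,6],[15,15],[49,0]]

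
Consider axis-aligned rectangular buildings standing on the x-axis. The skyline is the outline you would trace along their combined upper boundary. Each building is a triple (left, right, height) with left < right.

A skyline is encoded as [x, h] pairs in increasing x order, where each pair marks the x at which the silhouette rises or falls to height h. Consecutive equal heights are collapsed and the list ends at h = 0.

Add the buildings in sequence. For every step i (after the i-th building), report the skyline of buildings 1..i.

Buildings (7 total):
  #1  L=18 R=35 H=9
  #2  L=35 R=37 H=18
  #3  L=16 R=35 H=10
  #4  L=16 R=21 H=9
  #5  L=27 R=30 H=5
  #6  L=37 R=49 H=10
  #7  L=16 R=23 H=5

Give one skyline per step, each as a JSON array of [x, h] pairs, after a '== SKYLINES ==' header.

== SKYLINES ==
[[18,9],[35,0]]
[[18,9],[35,18],[37,0]]
[[16,10],[35,18],[37,0]]
[[16,10],[35,18],[37,0]]
[[16,10],[35,18],[37,0]]
[[16,10],[35,18],[37,10],[49,0]]
[[16,10],[35,18],[37,10],[49,0]]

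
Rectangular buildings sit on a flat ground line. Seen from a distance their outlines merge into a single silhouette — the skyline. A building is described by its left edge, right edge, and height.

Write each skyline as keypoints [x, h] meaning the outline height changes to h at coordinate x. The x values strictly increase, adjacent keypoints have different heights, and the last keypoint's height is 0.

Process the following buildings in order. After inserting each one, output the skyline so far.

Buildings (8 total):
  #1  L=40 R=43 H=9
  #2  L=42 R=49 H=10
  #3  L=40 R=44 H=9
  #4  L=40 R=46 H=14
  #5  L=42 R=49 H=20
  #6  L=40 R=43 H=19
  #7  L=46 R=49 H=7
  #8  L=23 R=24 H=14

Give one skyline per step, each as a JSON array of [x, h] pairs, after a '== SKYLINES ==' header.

== SKYLINES ==
[[40,9],[43,0]]
[[40,9],[42,10],[49,0]]
[[40,9],[42,10],[49,0]]
[[40,14],[46,10],[49,0]]
[[40,14],[42,20],[49,0]]
[[40,19],[42,20],[49,0]]
[[40,19],[42,20],[49,0]]
[[23,14],[24,0],[40,19],[42,20],[49,0]]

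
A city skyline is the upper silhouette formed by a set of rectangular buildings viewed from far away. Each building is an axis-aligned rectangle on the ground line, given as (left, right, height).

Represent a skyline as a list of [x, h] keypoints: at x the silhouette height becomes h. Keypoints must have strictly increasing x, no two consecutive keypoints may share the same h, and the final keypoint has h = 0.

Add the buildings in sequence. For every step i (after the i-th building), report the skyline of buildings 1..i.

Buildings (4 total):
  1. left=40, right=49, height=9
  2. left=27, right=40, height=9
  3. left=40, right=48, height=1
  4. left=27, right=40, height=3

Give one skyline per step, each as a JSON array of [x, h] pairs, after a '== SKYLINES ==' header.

== SKYLINES ==
[[40,9],[49,0]]
[[27,9],[49,0]]
[[27,9],[49,0]]
[[27,9],[49,0]]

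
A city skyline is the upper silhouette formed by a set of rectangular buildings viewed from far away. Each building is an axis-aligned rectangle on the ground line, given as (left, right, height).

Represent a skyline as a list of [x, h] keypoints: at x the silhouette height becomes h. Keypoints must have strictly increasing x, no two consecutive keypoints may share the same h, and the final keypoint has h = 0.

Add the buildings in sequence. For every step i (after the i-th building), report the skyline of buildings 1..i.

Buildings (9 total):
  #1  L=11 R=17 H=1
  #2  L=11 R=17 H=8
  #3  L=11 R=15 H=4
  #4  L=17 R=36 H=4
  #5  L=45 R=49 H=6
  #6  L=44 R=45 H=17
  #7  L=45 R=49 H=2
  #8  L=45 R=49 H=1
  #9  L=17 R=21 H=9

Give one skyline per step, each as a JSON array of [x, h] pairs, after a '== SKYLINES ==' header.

== SKYLINES ==
[[11,1],[17,0]]
[[11,8],[17,0]]
[[11,8],[17,0]]
[[11,8],[17,4],[36,0]]
[[11,8],[17,4],[36,0],[45,6],[49,0]]
[[11,8],[17,4],[36,0],[44,17],[45,6],[49,0]]
[[11,8],[17,4],[36,0],[44,17],[45,6],[49,0]]
[[11,8],[17,4],[36,0],[44,17],[45,6],[49,0]]
[[11,8],[17,9],[21,4],[36,0],[44,17],[45,6],[49,0]]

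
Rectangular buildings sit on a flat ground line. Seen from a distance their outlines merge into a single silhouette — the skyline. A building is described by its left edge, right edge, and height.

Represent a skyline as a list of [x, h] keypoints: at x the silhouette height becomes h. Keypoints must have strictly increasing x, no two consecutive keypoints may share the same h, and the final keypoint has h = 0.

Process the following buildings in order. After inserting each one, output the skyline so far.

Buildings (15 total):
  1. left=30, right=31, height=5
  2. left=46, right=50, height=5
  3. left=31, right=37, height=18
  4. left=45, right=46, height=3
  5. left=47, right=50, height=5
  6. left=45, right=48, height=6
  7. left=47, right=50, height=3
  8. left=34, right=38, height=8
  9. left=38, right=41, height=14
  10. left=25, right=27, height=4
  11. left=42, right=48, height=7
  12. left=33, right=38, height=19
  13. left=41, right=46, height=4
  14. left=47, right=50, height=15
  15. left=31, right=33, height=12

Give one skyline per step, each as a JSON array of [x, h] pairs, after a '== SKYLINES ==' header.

== SKYLINES ==
[[30,5],[31,0]]
[[30,5],[31,0],[46,5],[50,0]]
[[30,5],[31,18],[37,0],[46,5],[50,0]]
[[30,5],[31,18],[37,0],[45,3],[46,5],[50,0]]
[[30,5],[31,18],[37,0],[45,3],[46,5],[50,0]]
[[30,5],[31,18],[37,0],[45,6],[48,5],[50,0]]
[[30,5],[31,18],[37,0],[45,6],[48,5],[50,0]]
[[30,5],[31,18],[37,8],[38,0],[45,6],[48,5],[50,0]]
[[30,5],[31,18],[37,8],[38,14],[41,0],[45,6],[48,5],[50,0]]
[[25,4],[27,0],[30,5],[31,18],[37,8],[38,14],[41,0],[45,6],[48,5],[50,0]]
[[25,4],[27,0],[30,5],[31,18],[37,8],[38,14],[41,0],[42,7],[48,5],[50,0]]
[[25,4],[27,0],[30,5],[31,18],[33,19],[38,14],[41,0],[42,7],[48,5],[50,0]]
[[25,4],[27,0],[30,5],[31,18],[33,19],[38,14],[41,4],[42,7],[48,5],[50,0]]
[[25,4],[27,0],[30,5],[31,18],[33,19],[38,14],[41,4],[42,7],[47,15],[50,0]]
[[25,4],[27,0],[30,5],[31,18],[33,19],[38,14],[41,4],[42,7],[47,15],[50,0]]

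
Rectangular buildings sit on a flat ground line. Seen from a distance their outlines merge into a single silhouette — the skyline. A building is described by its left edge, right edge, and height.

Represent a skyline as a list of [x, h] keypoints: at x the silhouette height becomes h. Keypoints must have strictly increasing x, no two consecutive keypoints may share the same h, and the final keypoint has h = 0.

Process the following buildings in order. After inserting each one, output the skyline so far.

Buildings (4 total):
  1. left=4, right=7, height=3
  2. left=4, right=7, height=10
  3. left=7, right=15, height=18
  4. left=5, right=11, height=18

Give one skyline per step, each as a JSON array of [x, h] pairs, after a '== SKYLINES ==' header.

== SKYLINES ==
[[4,3],[7,0]]
[[4,10],[7,0]]
[[4,10],[7,18],[15,0]]
[[4,10],[5,18],[15,0]]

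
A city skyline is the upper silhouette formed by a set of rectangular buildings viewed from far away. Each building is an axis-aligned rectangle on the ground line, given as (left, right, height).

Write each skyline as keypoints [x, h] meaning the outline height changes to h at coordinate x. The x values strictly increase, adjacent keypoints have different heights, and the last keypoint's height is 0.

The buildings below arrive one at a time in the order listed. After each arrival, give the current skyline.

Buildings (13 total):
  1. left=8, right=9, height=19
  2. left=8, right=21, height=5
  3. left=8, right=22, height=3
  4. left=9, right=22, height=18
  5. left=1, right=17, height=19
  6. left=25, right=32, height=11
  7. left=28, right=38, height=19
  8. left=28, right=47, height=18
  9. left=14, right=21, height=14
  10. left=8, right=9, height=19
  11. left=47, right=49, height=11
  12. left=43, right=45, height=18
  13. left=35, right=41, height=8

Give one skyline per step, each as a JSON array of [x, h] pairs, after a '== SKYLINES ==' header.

== SKYLINES ==
[[8,19],[9,0]]
[[8,19],[9,5],[21,0]]
[[8,19],[9,5],[21,3],[22,0]]
[[8,19],[9,18],[22,0]]
[[1,19],[17,18],[22,0]]
[[1,19],[17,18],[22,0],[25,11],[32,0]]
[[1,19],[17,18],[22,0],[25,11],[28,19],[38,0]]
[[1,19],[17,18],[22,0],[25,11],[28,19],[38,18],[47,0]]
[[1,19],[17,18],[22,0],[25,11],[28,19],[38,18],[47,0]]
[[1,19],[17,18],[22,0],[25,11],[28,19],[38,18],[47,0]]
[[1,19],[17,18],[22,0],[25,11],[28,19],[38,18],[47,11],[49,0]]
[[1,19],[17,18],[22,0],[25,11],[28,19],[38,18],[47,11],[49,0]]
[[1,19],[17,18],[22,0],[25,11],[28,19],[38,18],[47,11],[49,0]]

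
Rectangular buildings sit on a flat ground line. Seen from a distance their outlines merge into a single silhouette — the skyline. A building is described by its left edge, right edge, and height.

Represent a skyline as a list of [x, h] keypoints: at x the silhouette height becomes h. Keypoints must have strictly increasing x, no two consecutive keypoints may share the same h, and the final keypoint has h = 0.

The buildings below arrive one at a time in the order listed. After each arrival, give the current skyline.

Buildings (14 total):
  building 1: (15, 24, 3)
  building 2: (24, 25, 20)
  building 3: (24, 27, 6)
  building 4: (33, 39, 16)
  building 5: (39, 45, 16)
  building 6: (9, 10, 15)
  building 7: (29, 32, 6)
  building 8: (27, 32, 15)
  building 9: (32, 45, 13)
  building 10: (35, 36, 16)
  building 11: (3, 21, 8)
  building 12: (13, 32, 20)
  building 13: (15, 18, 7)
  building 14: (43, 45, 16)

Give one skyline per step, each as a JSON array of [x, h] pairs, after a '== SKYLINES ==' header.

== SKYLINES ==
[[15,3],[24,0]]
[[15,3],[24,20],[25,0]]
[[15,3],[24,20],[25,6],[27,0]]
[[15,3],[24,20],[25,6],[27,0],[33,16],[39,0]]
[[15,3],[24,20],[25,6],[27,0],[33,16],[45,0]]
[[9,15],[10,0],[15,3],[24,20],[25,6],[27,0],[33,16],[45,0]]
[[9,15],[10,0],[15,3],[24,20],[25,6],[27,0],[29,6],[32,0],[33,16],[45,0]]
[[9,15],[10,0],[15,3],[24,20],[25,6],[27,15],[32,0],[33,16],[45,0]]
[[9,15],[10,0],[15,3],[24,20],[25,6],[27,15],[32,13],[33,16],[45,0]]
[[9,15],[10,0],[15,3],[24,20],[25,6],[27,15],[32,13],[33,16],[45,0]]
[[3,8],[9,15],[10,8],[21,3],[24,20],[25,6],[27,15],[32,13],[33,16],[45,0]]
[[3,8],[9,15],[10,8],[13,20],[32,13],[33,16],[45,0]]
[[3,8],[9,15],[10,8],[13,20],[32,13],[33,16],[45,0]]
[[3,8],[9,15],[10,8],[13,20],[32,13],[33,16],[45,0]]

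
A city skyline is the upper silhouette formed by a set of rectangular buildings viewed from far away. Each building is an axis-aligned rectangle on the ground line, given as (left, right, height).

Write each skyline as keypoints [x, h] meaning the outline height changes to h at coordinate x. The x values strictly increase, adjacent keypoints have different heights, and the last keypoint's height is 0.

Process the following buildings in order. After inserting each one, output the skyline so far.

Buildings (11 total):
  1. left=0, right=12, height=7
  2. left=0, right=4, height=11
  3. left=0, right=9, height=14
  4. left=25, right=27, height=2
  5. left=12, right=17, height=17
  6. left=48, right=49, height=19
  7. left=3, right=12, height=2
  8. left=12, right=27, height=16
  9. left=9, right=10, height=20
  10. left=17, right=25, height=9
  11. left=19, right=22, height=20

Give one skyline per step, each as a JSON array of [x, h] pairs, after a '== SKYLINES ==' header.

== SKYLINES ==
[[0,7],[12,0]]
[[0,11],[4,7],[12,0]]
[[0,14],[9,7],[12,0]]
[[0,14],[9,7],[12,0],[25,2],[27,0]]
[[0,14],[9,7],[12,17],[17,0],[25,2],[27,0]]
[[0,14],[9,7],[12,17],[17,0],[25,2],[27,0],[48,19],[49,0]]
[[0,14],[9,7],[12,17],[17,0],[25,2],[27,0],[48,19],[49,0]]
[[0,14],[9,7],[12,17],[17,16],[27,0],[48,19],[49,0]]
[[0,14],[9,20],[10,7],[12,17],[17,16],[27,0],[48,19],[49,0]]
[[0,14],[9,20],[10,7],[12,17],[17,16],[27,0],[48,19],[49,0]]
[[0,14],[9,20],[10,7],[12,17],[17,16],[19,20],[22,16],[27,0],[48,19],[49,0]]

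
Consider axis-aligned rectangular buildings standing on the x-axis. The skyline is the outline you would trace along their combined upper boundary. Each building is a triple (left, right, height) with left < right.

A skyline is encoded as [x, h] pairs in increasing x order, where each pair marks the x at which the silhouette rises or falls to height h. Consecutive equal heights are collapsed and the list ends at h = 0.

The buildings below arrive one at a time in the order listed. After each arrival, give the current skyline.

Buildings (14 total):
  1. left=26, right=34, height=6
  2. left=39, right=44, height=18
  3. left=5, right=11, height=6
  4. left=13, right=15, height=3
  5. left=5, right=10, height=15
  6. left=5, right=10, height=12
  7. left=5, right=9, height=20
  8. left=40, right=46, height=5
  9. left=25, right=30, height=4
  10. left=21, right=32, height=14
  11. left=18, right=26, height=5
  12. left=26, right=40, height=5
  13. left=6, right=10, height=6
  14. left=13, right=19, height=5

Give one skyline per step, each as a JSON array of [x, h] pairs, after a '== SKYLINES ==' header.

== SKYLINES ==
[[26,6],[34,0]]
[[26,6],[34,0],[39,18],[44,0]]
[[5,6],[11,0],[26,6],[34,0],[39,18],[44,0]]
[[5,6],[11,0],[13,3],[15,0],[26,6],[34,0],[39,18],[44,0]]
[[5,15],[10,6],[11,0],[13,3],[15,0],[26,6],[34,0],[39,18],[44,0]]
[[5,15],[10,6],[11,0],[13,3],[15,0],[26,6],[34,0],[39,18],[44,0]]
[[5,20],[9,15],[10,6],[11,0],[13,3],[15,0],[26,6],[34,0],[39,18],[44,0]]
[[5,20],[9,15],[10,6],[11,0],[13,3],[15,0],[26,6],[34,0],[39,18],[44,5],[46,0]]
[[5,20],[9,15],[10,6],[11,0],[13,3],[15,0],[25,4],[26,6],[34,0],[39,18],[44,5],[46,0]]
[[5,20],[9,15],[10,6],[11,0],[13,3],[15,0],[21,14],[32,6],[34,0],[39,18],[44,5],[46,0]]
[[5,20],[9,15],[10,6],[11,0],[13,3],[15,0],[18,5],[21,14],[32,6],[34,0],[39,18],[44,5],[46,0]]
[[5,20],[9,15],[10,6],[11,0],[13,3],[15,0],[18,5],[21,14],[32,6],[34,5],[39,18],[44,5],[46,0]]
[[5,20],[9,15],[10,6],[11,0],[13,3],[15,0],[18,5],[21,14],[32,6],[34,5],[39,18],[44,5],[46,0]]
[[5,20],[9,15],[10,6],[11,0],[13,5],[21,14],[32,6],[34,5],[39,18],[44,5],[46,0]]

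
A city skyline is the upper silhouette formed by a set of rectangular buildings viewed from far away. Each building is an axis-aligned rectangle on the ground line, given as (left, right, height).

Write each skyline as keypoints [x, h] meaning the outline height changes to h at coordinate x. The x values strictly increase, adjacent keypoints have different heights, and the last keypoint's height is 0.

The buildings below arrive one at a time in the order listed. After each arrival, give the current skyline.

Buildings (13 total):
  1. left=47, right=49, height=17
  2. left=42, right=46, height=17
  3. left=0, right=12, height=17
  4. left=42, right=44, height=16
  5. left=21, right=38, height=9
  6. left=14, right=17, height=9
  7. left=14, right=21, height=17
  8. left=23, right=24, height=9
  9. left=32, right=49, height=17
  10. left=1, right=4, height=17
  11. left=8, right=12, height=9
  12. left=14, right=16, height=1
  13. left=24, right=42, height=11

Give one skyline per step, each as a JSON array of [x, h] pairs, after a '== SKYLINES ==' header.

== SKYLINES ==
[[47,17],[49,0]]
[[42,17],[46,0],[47,17],[49,0]]
[[0,17],[12,0],[42,17],[46,0],[47,17],[49,0]]
[[0,17],[12,0],[42,17],[46,0],[47,17],[49,0]]
[[0,17],[12,0],[21,9],[38,0],[42,17],[46,0],[47,17],[49,0]]
[[0,17],[12,0],[14,9],[17,0],[21,9],[38,0],[42,17],[46,0],[47,17],[49,0]]
[[0,17],[12,0],[14,17],[21,9],[38,0],[42,17],[46,0],[47,17],[49,0]]
[[0,17],[12,0],[14,17],[21,9],[38,0],[42,17],[46,0],[47,17],[49,0]]
[[0,17],[12,0],[14,17],[21,9],[32,17],[49,0]]
[[0,17],[12,0],[14,17],[21,9],[32,17],[49,0]]
[[0,17],[12,0],[14,17],[21,9],[32,17],[49,0]]
[[0,17],[12,0],[14,17],[21,9],[32,17],[49,0]]
[[0,17],[12,0],[14,17],[21,9],[24,11],[32,17],[49,0]]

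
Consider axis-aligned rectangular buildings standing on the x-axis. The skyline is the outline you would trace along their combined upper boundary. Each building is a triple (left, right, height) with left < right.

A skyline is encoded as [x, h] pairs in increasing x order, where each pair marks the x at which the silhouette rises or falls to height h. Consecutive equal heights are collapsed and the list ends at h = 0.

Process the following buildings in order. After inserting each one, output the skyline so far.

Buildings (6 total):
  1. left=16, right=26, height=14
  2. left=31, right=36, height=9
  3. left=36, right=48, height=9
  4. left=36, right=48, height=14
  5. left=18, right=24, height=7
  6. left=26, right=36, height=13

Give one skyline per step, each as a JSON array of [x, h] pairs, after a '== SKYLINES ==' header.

== SKYLINES ==
[[16,14],[26,0]]
[[16,14],[26,0],[31,9],[36,0]]
[[16,14],[26,0],[31,9],[48,0]]
[[16,14],[26,0],[31,9],[36,14],[48,0]]
[[16,14],[26,0],[31,9],[36,14],[48,0]]
[[16,14],[26,13],[36,14],[48,0]]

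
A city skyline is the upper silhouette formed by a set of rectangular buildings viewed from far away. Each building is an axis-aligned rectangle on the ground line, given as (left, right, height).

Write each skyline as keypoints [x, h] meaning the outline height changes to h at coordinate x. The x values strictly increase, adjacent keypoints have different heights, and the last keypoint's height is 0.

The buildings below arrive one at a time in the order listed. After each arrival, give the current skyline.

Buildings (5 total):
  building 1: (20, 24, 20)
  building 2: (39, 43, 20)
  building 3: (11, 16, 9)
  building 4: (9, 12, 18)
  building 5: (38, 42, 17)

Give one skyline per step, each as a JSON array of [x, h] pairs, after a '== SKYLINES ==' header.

== SKYLINES ==
[[20,20],[24,0]]
[[20,20],[24,0],[39,20],[43,0]]
[[11,9],[16,0],[20,20],[24,0],[39,20],[43,0]]
[[9,18],[12,9],[16,0],[20,20],[24,0],[39,20],[43,0]]
[[9,18],[12,9],[16,0],[20,20],[24,0],[38,17],[39,20],[43,0]]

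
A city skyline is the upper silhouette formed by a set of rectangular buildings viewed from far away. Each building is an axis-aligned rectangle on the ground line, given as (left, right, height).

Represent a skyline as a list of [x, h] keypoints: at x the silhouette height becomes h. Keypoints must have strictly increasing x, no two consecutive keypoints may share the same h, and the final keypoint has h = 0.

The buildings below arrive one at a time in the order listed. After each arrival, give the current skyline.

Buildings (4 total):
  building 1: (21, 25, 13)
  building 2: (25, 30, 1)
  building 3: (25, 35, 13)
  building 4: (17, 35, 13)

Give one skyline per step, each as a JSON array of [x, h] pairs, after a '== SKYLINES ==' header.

== SKYLINES ==
[[21,13],[25,0]]
[[21,13],[25,1],[30,0]]
[[21,13],[35,0]]
[[17,13],[35,0]]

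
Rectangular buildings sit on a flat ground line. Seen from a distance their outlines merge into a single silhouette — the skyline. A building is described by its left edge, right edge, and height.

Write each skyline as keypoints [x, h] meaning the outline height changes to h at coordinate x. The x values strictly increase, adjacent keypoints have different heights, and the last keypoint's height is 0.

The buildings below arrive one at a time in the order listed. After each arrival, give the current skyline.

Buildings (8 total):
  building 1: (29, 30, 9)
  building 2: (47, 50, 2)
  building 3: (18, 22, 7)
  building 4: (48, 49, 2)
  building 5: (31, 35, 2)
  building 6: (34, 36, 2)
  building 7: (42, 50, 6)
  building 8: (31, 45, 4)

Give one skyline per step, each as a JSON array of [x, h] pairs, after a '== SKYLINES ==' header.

== SKYLINES ==
[[29,9],[30,0]]
[[29,9],[30,0],[47,2],[50,0]]
[[18,7],[22,0],[29,9],[30,0],[47,2],[50,0]]
[[18,7],[22,0],[29,9],[30,0],[47,2],[50,0]]
[[18,7],[22,0],[29,9],[30,0],[31,2],[35,0],[47,2],[50,0]]
[[18,7],[22,0],[29,9],[30,0],[31,2],[36,0],[47,2],[50,0]]
[[18,7],[22,0],[29,9],[30,0],[31,2],[36,0],[42,6],[50,0]]
[[18,7],[22,0],[29,9],[30,0],[31,4],[42,6],[50,0]]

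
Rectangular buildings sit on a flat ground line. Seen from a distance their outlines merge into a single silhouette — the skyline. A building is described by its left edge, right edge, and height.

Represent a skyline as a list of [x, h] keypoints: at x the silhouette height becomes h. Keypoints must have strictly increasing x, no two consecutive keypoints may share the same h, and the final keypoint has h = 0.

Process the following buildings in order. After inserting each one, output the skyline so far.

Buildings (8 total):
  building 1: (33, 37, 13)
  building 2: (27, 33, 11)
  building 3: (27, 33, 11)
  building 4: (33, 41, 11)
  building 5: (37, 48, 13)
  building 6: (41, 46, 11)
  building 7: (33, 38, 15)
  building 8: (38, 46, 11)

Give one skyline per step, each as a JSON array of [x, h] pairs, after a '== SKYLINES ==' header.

== SKYLINES ==
[[33,13],[37,0]]
[[27,11],[33,13],[37,0]]
[[27,11],[33,13],[37,0]]
[[27,11],[33,13],[37,11],[41,0]]
[[27,11],[33,13],[48,0]]
[[27,11],[33,13],[48,0]]
[[27,11],[33,15],[38,13],[48,0]]
[[27,11],[33,15],[38,13],[48,0]]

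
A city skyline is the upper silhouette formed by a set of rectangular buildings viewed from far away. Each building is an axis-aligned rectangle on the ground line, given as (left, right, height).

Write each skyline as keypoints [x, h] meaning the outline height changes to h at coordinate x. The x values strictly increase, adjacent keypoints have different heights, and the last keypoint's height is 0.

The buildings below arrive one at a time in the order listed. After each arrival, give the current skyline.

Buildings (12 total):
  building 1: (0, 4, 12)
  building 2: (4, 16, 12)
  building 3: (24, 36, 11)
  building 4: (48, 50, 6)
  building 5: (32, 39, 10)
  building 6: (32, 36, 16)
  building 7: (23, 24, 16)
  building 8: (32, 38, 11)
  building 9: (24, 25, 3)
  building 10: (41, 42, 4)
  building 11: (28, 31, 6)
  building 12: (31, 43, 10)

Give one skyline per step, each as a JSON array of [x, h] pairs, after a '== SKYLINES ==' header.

== SKYLINES ==
[[0,12],[4,0]]
[[0,12],[16,0]]
[[0,12],[16,0],[24,11],[36,0]]
[[0,12],[16,0],[24,11],[36,0],[48,6],[50,0]]
[[0,12],[16,0],[24,11],[36,10],[39,0],[48,6],[50,0]]
[[0,12],[16,0],[24,11],[32,16],[36,10],[39,0],[48,6],[50,0]]
[[0,12],[16,0],[23,16],[24,11],[32,16],[36,10],[39,0],[48,6],[50,0]]
[[0,12],[16,0],[23,16],[24,11],[32,16],[36,11],[38,10],[39,0],[48,6],[50,0]]
[[0,12],[16,0],[23,16],[24,11],[32,16],[36,11],[38,10],[39,0],[48,6],[50,0]]
[[0,12],[16,0],[23,16],[24,11],[32,16],[36,11],[38,10],[39,0],[41,4],[42,0],[48,6],[50,0]]
[[0,12],[16,0],[23,16],[24,11],[32,16],[36,11],[38,10],[39,0],[41,4],[42,0],[48,6],[50,0]]
[[0,12],[16,0],[23,16],[24,11],[32,16],[36,11],[38,10],[43,0],[48,6],[50,0]]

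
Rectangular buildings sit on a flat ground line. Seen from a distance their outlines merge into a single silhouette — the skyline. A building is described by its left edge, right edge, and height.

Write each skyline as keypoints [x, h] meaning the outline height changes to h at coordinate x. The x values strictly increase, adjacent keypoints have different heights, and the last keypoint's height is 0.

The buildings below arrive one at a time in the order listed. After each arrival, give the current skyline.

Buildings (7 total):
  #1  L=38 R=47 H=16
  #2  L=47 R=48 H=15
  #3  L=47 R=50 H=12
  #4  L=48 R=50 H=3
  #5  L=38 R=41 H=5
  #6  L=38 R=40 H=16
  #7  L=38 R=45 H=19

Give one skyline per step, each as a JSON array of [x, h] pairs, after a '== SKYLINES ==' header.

== SKYLINES ==
[[38,16],[47,0]]
[[38,16],[47,15],[48,0]]
[[38,16],[47,15],[48,12],[50,0]]
[[38,16],[47,15],[48,12],[50,0]]
[[38,16],[47,15],[48,12],[50,0]]
[[38,16],[47,15],[48,12],[50,0]]
[[38,19],[45,16],[47,15],[48,12],[50,0]]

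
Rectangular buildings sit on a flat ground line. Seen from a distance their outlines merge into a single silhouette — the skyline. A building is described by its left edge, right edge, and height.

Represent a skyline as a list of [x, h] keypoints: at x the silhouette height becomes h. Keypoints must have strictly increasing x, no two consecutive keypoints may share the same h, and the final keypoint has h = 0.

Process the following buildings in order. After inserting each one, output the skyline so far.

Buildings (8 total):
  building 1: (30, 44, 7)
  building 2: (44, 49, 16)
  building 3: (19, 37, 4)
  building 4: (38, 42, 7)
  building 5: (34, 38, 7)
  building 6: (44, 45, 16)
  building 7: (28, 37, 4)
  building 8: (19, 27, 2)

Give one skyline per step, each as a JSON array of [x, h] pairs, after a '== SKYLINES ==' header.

== SKYLINES ==
[[30,7],[44,0]]
[[30,7],[44,16],[49,0]]
[[19,4],[30,7],[44,16],[49,0]]
[[19,4],[30,7],[44,16],[49,0]]
[[19,4],[30,7],[44,16],[49,0]]
[[19,4],[30,7],[44,16],[49,0]]
[[19,4],[30,7],[44,16],[49,0]]
[[19,4],[30,7],[44,16],[49,0]]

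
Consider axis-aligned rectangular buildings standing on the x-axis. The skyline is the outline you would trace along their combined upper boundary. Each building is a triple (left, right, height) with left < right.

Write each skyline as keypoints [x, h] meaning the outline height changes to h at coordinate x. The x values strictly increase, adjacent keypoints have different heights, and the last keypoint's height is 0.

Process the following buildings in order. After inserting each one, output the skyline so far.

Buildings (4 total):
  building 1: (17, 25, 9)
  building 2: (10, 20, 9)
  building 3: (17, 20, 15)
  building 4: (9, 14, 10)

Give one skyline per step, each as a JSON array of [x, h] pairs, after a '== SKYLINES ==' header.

== SKYLINES ==
[[17,9],[25,0]]
[[10,9],[25,0]]
[[10,9],[17,15],[20,9],[25,0]]
[[9,10],[14,9],[17,15],[20,9],[25,0]]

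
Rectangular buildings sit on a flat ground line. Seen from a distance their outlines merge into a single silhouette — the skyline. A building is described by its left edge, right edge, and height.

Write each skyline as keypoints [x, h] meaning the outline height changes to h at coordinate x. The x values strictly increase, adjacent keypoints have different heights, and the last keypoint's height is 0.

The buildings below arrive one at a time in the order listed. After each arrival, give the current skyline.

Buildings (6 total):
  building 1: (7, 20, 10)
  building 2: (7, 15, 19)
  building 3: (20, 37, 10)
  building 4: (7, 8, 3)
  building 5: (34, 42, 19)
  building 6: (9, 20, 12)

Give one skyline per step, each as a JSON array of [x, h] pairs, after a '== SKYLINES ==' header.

== SKYLINES ==
[[7,10],[20,0]]
[[7,19],[15,10],[20,0]]
[[7,19],[15,10],[37,0]]
[[7,19],[15,10],[37,0]]
[[7,19],[15,10],[34,19],[42,0]]
[[7,19],[15,12],[20,10],[34,19],[42,0]]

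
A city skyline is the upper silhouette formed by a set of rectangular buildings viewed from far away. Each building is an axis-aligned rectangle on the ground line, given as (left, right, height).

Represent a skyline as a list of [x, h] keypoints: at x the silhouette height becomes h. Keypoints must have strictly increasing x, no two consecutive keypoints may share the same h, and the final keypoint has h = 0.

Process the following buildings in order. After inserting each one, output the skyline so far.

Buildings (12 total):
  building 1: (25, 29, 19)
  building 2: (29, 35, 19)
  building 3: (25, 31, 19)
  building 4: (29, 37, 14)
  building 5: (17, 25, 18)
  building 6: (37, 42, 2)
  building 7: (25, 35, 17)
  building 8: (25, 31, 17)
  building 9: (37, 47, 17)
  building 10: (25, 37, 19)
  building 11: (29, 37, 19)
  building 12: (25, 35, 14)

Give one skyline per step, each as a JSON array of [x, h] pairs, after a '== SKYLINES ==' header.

== SKYLINES ==
[[25,19],[29,0]]
[[25,19],[35,0]]
[[25,19],[35,0]]
[[25,19],[35,14],[37,0]]
[[17,18],[25,19],[35,14],[37,0]]
[[17,18],[25,19],[35,14],[37,2],[42,0]]
[[17,18],[25,19],[35,14],[37,2],[42,0]]
[[17,18],[25,19],[35,14],[37,2],[42,0]]
[[17,18],[25,19],[35,14],[37,17],[47,0]]
[[17,18],[25,19],[37,17],[47,0]]
[[17,18],[25,19],[37,17],[47,0]]
[[17,18],[25,19],[37,17],[47,0]]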